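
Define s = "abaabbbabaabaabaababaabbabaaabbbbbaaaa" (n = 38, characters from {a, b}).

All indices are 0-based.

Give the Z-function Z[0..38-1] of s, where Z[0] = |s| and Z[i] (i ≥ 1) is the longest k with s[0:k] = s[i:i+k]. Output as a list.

[38, 0, 1, 2, 0, 0, 0, 5, 0, 1, 5, 0, 1, 5, 0, 1, 3, 0, 6, 0, 1, 2, 0, 0, 4, 0, 1, 1, 2, 0, 0, 0, 0, 0, 1, 1, 1, 1]

Z[0]=38
i=1: fresh scan; Z[1]=0
i=2: fresh scan; Z[2]=1 scan→box=[2,3)
i=3: fresh scan; Z[3]=2 scan→box=[3,5)
i=4: min(r-i=1, Z[1]=0)=0; Z[4]=0
i=5: fresh scan; Z[5]=0
i=6: fresh scan; Z[6]=0
i=7: fresh scan; Z[7]=5 scan→box=[7,12)
i=8: min(r-i=4, Z[1]=0)=0; Z[8]=0
i=9: min(r-i=3, Z[2]=1)=1; Z[9]=1
i=10: min(r-i=2, Z[3]=2)=2; Z[10]=5 scan→box=[10,15)
i=11: min(r-i=4, Z[1]=0)=0; Z[11]=0
i=12: min(r-i=3, Z[2]=1)=1; Z[12]=1
i=13: min(r-i=2, Z[3]=2)=2; Z[13]=5 scan→box=[13,18)
i=14: min(r-i=4, Z[1]=0)=0; Z[14]=0
i=15: min(r-i=3, Z[2]=1)=1; Z[15]=1
i=16: min(r-i=2, Z[3]=2)=2; Z[16]=3 scan→box=[16,19)
i=17: min(r-i=2, Z[1]=0)=0; Z[17]=0
i=18: min(r-i=1, Z[2]=1)=1; Z[18]=6 scan→box=[18,24)
i=19: min(r-i=5, Z[1]=0)=0; Z[19]=0
i=20: min(r-i=4, Z[2]=1)=1; Z[20]=1
i=21: min(r-i=3, Z[3]=2)=2; Z[21]=2
i=22: min(r-i=2, Z[4]=0)=0; Z[22]=0
i=23: min(r-i=1, Z[5]=0)=0; Z[23]=0
i=24: fresh scan; Z[24]=4 scan→box=[24,28)
i=25: min(r-i=3, Z[1]=0)=0; Z[25]=0
i=26: min(r-i=2, Z[2]=1)=1; Z[26]=1
i=27: min(r-i=1, Z[3]=2)=1; Z[27]=1
i=28: fresh scan; Z[28]=2 scan→box=[28,30)
i=29: min(r-i=1, Z[1]=0)=0; Z[29]=0
i=30: fresh scan; Z[30]=0
i=31: fresh scan; Z[31]=0
i=32: fresh scan; Z[32]=0
i=33: fresh scan; Z[33]=0
i=34: fresh scan; Z[34]=1 scan→box=[34,35)
i=35: fresh scan; Z[35]=1 scan→box=[35,36)
i=36: fresh scan; Z[36]=1 scan→box=[36,37)
i=37: fresh scan; Z[37]=1 scan→box=[37,38)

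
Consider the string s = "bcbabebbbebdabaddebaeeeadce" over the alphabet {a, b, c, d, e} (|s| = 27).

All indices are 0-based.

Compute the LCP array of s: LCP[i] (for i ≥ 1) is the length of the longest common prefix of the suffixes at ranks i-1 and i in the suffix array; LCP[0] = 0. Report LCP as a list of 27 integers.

rank→(start, suffix):
  0 → (12, 'abaddebaeeeadce')
  1 → (3, 'abebbbebdabaddebaeeeadce')
  2 → (23, 'adce')
  3 → (14, 'addebaeeeadce')
  4 → (19, 'aeeeadce')
  5 → (2, 'babebbbebdabaddebaeeeadce')
  6 → (13, 'baddebaeeeadce')
  7 → (18, 'baeeeadce')
  8 → (6, 'bbbebdabaddebaeeeadce')
  9 → (7, 'bbebdabaddebaeeeadce')
  10 → (0, 'bcbabebbbebdabaddebaeeeadce')
  11 → (10, 'bdabaddebaeeeadce')
  12 → (4, 'bebbbebdabaddebaeeeadce')
  13 → (8, 'bebdabaddebaeeeadce')
  14 → (1, 'cbabebbbebdabaddebaeeeadce')
  15 → (25, 'ce')
  16 → (11, 'dabaddebaeeeadce')
  17 → (24, 'dce')
  18 → (15, 'ddebaeeeadce')
  19 → (16, 'debaeeeadce')
  20 → (26, 'e')
  21 → (22, 'eadce')
  22 → (17, 'ebaeeeadce')
  23 → (5, 'ebbbebdabaddebaeeeadce')
  24 → (9, 'ebdabaddebaeeeadce')
  25 → (21, 'eeadce')
  26 → (20, 'eeeadce')

SA = [12, 3, 23, 14, 19, 2, 13, 18, 6, 7, 0, 10, 4, 8, 1, 25, 11, 24, 15, 16, 26, 22, 17, 5, 9, 21, 20]
[i] adj suffixes → lcp
  [1] 12/3 → 2 ('ab')
  [2] 3/23 → 1 ('a')
  [3] 23/14 → 2 ('ad')
  [4] 14/19 → 1 ('a')
  [5] 19/2 → 0 ('')
  [6] 2/13 → 2 ('ba')
  [7] 13/18 → 2 ('ba')
  [8] 18/6 → 1 ('b')
  [9] 6/7 → 2 ('bb')
  [10] 7/0 → 1 ('b')
  [11] 0/10 → 1 ('b')
  [12] 10/4 → 1 ('b')
  [13] 4/8 → 3 ('beb')
  [14] 8/1 → 0 ('')
  [15] 1/25 → 1 ('c')
  [16] 25/11 → 0 ('')
  [17] 11/24 → 1 ('d')
  [18] 24/15 → 1 ('d')
  [19] 15/16 → 1 ('d')
  [20] 16/26 → 0 ('')
  [21] 26/22 → 1 ('e')
  [22] 22/17 → 1 ('e')
  [23] 17/5 → 2 ('eb')
  [24] 5/9 → 2 ('eb')
  [25] 9/21 → 1 ('e')
  [26] 21/20 → 2 ('ee')

[0, 2, 1, 2, 1, 0, 2, 2, 1, 2, 1, 1, 1, 3, 0, 1, 0, 1, 1, 1, 0, 1, 1, 2, 2, 1, 2]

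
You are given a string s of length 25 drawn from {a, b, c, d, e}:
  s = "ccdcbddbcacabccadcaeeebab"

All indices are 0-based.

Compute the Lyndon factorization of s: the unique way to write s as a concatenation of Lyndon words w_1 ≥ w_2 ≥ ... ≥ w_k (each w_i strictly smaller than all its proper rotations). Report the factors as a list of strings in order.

emit factor 1: 'ccd' (i=0, period=3)
emit factor 2: 'c' (i=3, period=1)
emit factor 3: 'bdd' (i=4, period=3)
emit factor 4: 'bc' (i=7, period=2)
emit factor 5: 'ac' (i=9, period=2)
emit factor 6: 'abccadcaeeeb' (i=11, period=12)
emit factor 7: 'ab' (i=23, period=2)

["ccd", "c", "bdd", "bc", "ac", "abccadcaeeeb", "ab"]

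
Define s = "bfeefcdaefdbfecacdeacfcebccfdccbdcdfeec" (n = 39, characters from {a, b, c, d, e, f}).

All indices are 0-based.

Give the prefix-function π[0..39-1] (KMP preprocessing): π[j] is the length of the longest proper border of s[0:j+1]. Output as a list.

[0, 0, 0, 0, 0, 0, 0, 0, 0, 0, 0, 1, 2, 3, 0, 0, 0, 0, 0, 0, 0, 0, 0, 0, 1, 0, 0, 0, 0, 0, 0, 1, 0, 0, 0, 0, 0, 0, 0]

π[0] = 0
j=1 s[j]='f': π[1]=0 (border '')
j=2 s[j]='e': π[2]=0 (border '')
j=3 s[j]='e': π[3]=0 (border '')
j=4 s[j]='f': π[4]=0 (border '')
j=5 s[j]='c': π[5]=0 (border '')
j=6 s[j]='d': π[6]=0 (border '')
j=7 s[j]='a': π[7]=0 (border '')
j=8 s[j]='e': π[8]=0 (border '')
j=9 s[j]='f': π[9]=0 (border '')
j=10 s[j]='d': π[10]=0 (border '')
j=11 s[j]='b': π[11]=1 (border 'b')
j=12 s[j]='f': π[12]=2 (border 'bf')
j=13 s[j]='e': π[13]=3 (border 'bfe')
j=14 s[j]='c': k: 3→0; π[14]=0 (border '')
j=15 s[j]='a': π[15]=0 (border '')
j=16 s[j]='c': π[16]=0 (border '')
j=17 s[j]='d': π[17]=0 (border '')
j=18 s[j]='e': π[18]=0 (border '')
j=19 s[j]='a': π[19]=0 (border '')
j=20 s[j]='c': π[20]=0 (border '')
j=21 s[j]='f': π[21]=0 (border '')
j=22 s[j]='c': π[22]=0 (border '')
j=23 s[j]='e': π[23]=0 (border '')
j=24 s[j]='b': π[24]=1 (border 'b')
j=25 s[j]='c': k: 1→0; π[25]=0 (border '')
j=26 s[j]='c': π[26]=0 (border '')
j=27 s[j]='f': π[27]=0 (border '')
j=28 s[j]='d': π[28]=0 (border '')
j=29 s[j]='c': π[29]=0 (border '')
j=30 s[j]='c': π[30]=0 (border '')
j=31 s[j]='b': π[31]=1 (border 'b')
j=32 s[j]='d': k: 1→0; π[32]=0 (border '')
j=33 s[j]='c': π[33]=0 (border '')
j=34 s[j]='d': π[34]=0 (border '')
j=35 s[j]='f': π[35]=0 (border '')
j=36 s[j]='e': π[36]=0 (border '')
j=37 s[j]='e': π[37]=0 (border '')
j=38 s[j]='c': π[38]=0 (border '')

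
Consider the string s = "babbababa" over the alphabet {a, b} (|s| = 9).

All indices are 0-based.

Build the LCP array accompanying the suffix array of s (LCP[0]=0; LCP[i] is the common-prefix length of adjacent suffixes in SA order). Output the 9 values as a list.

rank→(start, suffix):
  0 → (8, 'a')
  1 → (6, 'aba')
  2 → (4, 'ababa')
  3 → (1, 'abbababa')
  4 → (7, 'ba')
  5 → (5, 'baba')
  6 → (3, 'bababa')
  7 → (0, 'babbababa')
  8 → (2, 'bbababa')

SA = [8, 6, 4, 1, 7, 5, 3, 0, 2]
rank  pair      lcp
   1  s[8:],s[6:]  1  'a'
   2  s[6:],s[4:]  3  'aba'
   3  s[4:],s[1:]  2  'ab'
   4  s[1:],s[7:]  0  ''
   5  s[7:],s[5:]  2  'ba'
   6  s[5:],s[3:]  4  'baba'
   7  s[3:],s[0:]  3  'bab'
   8  s[0:],s[2:]  1  'b'

[0, 1, 3, 2, 0, 2, 4, 3, 1]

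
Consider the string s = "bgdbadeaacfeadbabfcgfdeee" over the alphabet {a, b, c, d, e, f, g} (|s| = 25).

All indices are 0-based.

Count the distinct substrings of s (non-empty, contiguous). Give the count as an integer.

rank→(start, suffix):
  0 → (7, 'aacfeadbabfcgfdeee')
  1 → (15, 'abfcgfdeee')
  2 → (8, 'acfeadbabfcgfdeee')
  3 → (12, 'adbabfcgfdeee')
  4 → (4, 'adeaacfeadbabfcgfdeee')
  5 → (14, 'babfcgfdeee')
  6 → (3, 'badeaacfeadbabfcgfdeee')
  7 → (16, 'bfcgfdeee')
  8 → (0, 'bgdbadeaacfeadbabfcgfdeee')
  9 → (9, 'cfeadbabfcgfdeee')
  10 → (18, 'cgfdeee')
  11 → (13, 'dbabfcgfdeee')
  12 → (2, 'dbadeaacfeadbabfcgfdeee')
  13 → (5, 'deaacfeadbabfcgfdeee')
  14 → (21, 'deee')
  15 → (24, 'e')
  16 → (6, 'eaacfeadbabfcgfdeee')
  17 → (11, 'eadbabfcgfdeee')
  18 → (23, 'ee')
  19 → (22, 'eee')
  20 → (17, 'fcgfdeee')
  21 → (20, 'fdeee')
  22 → (10, 'feadbabfcgfdeee')
  23 → (1, 'gdbadeaacfeadbabfcgfdeee')
  24 → (19, 'gfdeee')

SA = [7, 15, 8, 12, 4, 14, 3, 16, 0, 9, 18, 13, 2, 5, 21, 24, 6, 11, 23, 22, 17, 20, 10, 1, 19]
rank  pair      lcp
   1  s[7:],s[15:]  1  'a'
   2  s[15:],s[8:]  1  'a'
   3  s[8:],s[12:]  1  'a'
   4  s[12:],s[4:]  2  'ad'
   5  s[4:],s[14:]  0  ''
   6  s[14:],s[3:]  2  'ba'
   7  s[3:],s[16:]  1  'b'
   8  s[16:],s[0:]  1  'b'
   9  s[0:],s[9:]  0  ''
  10  s[9:],s[18:]  1  'c'
  11  s[18:],s[13:]  0  ''
  12  s[13:],s[2:]  3  'dba'
  13  s[2:],s[5:]  1  'd'
  14  s[5:],s[21:]  2  'de'
  15  s[21:],s[24:]  0  ''
  16  s[24:],s[6:]  1  'e'
  17  s[6:],s[11:]  2  'ea'
  18  s[11:],s[23:]  1  'e'
  19  s[23:],s[22:]  2  'ee'
  20  s[22:],s[17:]  0  ''
  21  s[17:],s[20:]  1  'f'
  22  s[20:],s[10:]  1  'f'
  23  s[10:],s[1:]  0  ''
  24  s[1:],s[19:]  1  'g'

n(n+1)/2 = 25·26/2 = 325
Σ LCP = 0 + 1 + 1 + 1 + 2 + 0 + 2 + 1 + 1 + 0 + 1 + 0 + 3 + 1 + 2 + 0 + 1 + 2 + 1 + 2 + 0 + 1 + 1 + 0 + 1 = 25
distinct = 325 − 25 = 300

300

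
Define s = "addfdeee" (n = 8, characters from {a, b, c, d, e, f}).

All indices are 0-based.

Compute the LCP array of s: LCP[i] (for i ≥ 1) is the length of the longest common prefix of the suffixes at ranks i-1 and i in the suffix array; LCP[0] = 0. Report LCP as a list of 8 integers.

[0, 0, 1, 1, 0, 1, 2, 0]

rank→(start, suffix):
  0 → (0, 'addfdeee')
  1 → (1, 'ddfdeee')
  2 → (4, 'deee')
  3 → (2, 'dfdeee')
  4 → (7, 'e')
  5 → (6, 'ee')
  6 → (5, 'eee')
  7 → (3, 'fdeee')

SA = [0, 1, 4, 2, 7, 6, 5, 3]
i: (SA[i-1],SA[i]) lcp shared
  1: (0,1) 0 ''
  2: (1,4) 1 'd'
  3: (4,2) 1 'd'
  4: (2,7) 0 ''
  5: (7,6) 1 'e'
  6: (6,5) 2 'ee'
  7: (5,3) 0 ''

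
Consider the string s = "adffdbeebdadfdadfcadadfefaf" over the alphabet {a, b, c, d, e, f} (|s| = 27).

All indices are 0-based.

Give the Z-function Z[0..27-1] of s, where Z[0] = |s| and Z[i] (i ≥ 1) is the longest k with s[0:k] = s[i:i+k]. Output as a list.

[27, 0, 0, 0, 0, 0, 0, 0, 0, 0, 3, 0, 0, 0, 3, 0, 0, 0, 2, 0, 3, 0, 0, 0, 0, 1, 0]

Z[0]=27
i=1: fresh scan; Z[1]=0
i=2: fresh scan; Z[2]=0
i=3: fresh scan; Z[3]=0
i=4: fresh scan; Z[4]=0
i=5: fresh scan; Z[5]=0
i=6: fresh scan; Z[6]=0
i=7: fresh scan; Z[7]=0
i=8: fresh scan; Z[8]=0
i=9: fresh scan; Z[9]=0
i=10: fresh scan; Z[10]=3 grow→box=[10,13)
i=11: min(r-i=2, Z[1]=0)=0; Z[11]=0
i=12: min(r-i=1, Z[2]=0)=0; Z[12]=0
i=13: fresh scan; Z[13]=0
i=14: fresh scan; Z[14]=3 grow→box=[14,17)
i=15: min(r-i=2, Z[1]=0)=0; Z[15]=0
i=16: min(r-i=1, Z[2]=0)=0; Z[16]=0
i=17: fresh scan; Z[17]=0
i=18: fresh scan; Z[18]=2 grow→box=[18,20)
i=19: min(r-i=1, Z[1]=0)=0; Z[19]=0
i=20: fresh scan; Z[20]=3 grow→box=[20,23)
i=21: min(r-i=2, Z[1]=0)=0; Z[21]=0
i=22: min(r-i=1, Z[2]=0)=0; Z[22]=0
i=23: fresh scan; Z[23]=0
i=24: fresh scan; Z[24]=0
i=25: fresh scan; Z[25]=1 grow→box=[25,26)
i=26: fresh scan; Z[26]=0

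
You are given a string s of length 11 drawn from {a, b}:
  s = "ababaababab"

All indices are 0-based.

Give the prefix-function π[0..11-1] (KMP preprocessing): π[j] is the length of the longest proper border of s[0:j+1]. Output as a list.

[0, 0, 1, 2, 3, 1, 2, 3, 4, 5, 4]

π[0] = 0
j=1 s[j]='b': π[1]=0 (border '')
j=2 s[j]='a': π[2]=1 (border 'a')
j=3 s[j]='b': π[3]=2 (border 'ab')
j=4 s[j]='a': π[4]=3 (border 'aba')
j=5 s[j]='a': k: 3→1→0; π[5]=1 (border 'a')
j=6 s[j]='b': π[6]=2 (border 'ab')
j=7 s[j]='a': π[7]=3 (border 'aba')
j=8 s[j]='b': π[8]=4 (border 'abab')
j=9 s[j]='a': π[9]=5 (border 'ababa')
j=10 s[j]='b': k: 5→3; π[10]=4 (border 'abab')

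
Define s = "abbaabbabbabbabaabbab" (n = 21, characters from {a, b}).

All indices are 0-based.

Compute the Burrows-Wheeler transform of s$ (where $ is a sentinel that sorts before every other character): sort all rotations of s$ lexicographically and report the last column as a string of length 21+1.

bbbbb$abbaaabbbbbaaaaa

rank  rotation                last
    0  $abbaabbabbabbabaabbab  b
    1  aabbab$abbaabbabbabbab  b
    2  aabbabbabbabaabbab$abb  b
    3  ab$abbaabbabbabbabaabb  b
    4  abaabbab$abbaabbabbabb  b
    5  abbaabbabbabbabaabbab$  $
    6  abbab$abbaabbabbabbaba  a
    7  abbabaabbab$abbaabbabb  b
    8  abbabbabaabbab$abbaabb  b
    9  abbabbabbabaabbab$abba  a
   10  b$abbaabbabbabbabaabba  a
   11  baabbab$abbaabbabbabba  a
   12  baabbabbabbabaabbab$ab  b
   13  bab$abbaabbabbabbabaab  b
   14  babaabbab$abbaabbabbab  b
   15  babbabaabbab$abbaabbab  b
   16  babbabbabaabbab$abbaab  b
   17  bbaabbabbabbabaabbab$a  a
   18  bbab$abbaabbabbabbabaa  a
   19  bbabaabbab$abbaabbabba  a
   20  bbabbabaabbab$abbaabba  a
   21  bbabbabbabaabbab$abbaa  a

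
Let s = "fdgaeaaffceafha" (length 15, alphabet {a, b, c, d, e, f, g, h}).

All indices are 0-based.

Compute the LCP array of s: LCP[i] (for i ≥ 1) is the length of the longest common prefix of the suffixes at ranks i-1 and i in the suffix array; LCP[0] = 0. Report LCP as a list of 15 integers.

[0, 1, 1, 1, 2, 0, 0, 0, 2, 0, 1, 1, 1, 0, 0]

rank→(start, suffix):
  0 → (14, 'a')
  1 → (5, 'aaffceafha')
  2 → (3, 'aeaaffceafha')
  3 → (6, 'affceafha')
  4 → (11, 'afha')
  5 → (9, 'ceafha')
  6 → (1, 'dgaeaaffceafha')
  7 → (4, 'eaaffceafha')
  8 → (10, 'eafha')
  9 → (8, 'fceafha')
  10 → (0, 'fdgaeaaffceafha')
  11 → (7, 'ffceafha')
  12 → (12, 'fha')
  13 → (2, 'gaeaaffceafha')
  14 → (13, 'ha')

SA = [14, 5, 3, 6, 11, 9, 1, 4, 10, 8, 0, 7, 12, 2, 13]
[i] adj suffixes → lcp
  [1] 14/5 → 1 ('a')
  [2] 5/3 → 1 ('a')
  [3] 3/6 → 1 ('a')
  [4] 6/11 → 2 ('af')
  [5] 11/9 → 0 ('')
  [6] 9/1 → 0 ('')
  [7] 1/4 → 0 ('')
  [8] 4/10 → 2 ('ea')
  [9] 10/8 → 0 ('')
  [10] 8/0 → 1 ('f')
  [11] 0/7 → 1 ('f')
  [12] 7/12 → 1 ('f')
  [13] 12/2 → 0 ('')
  [14] 2/13 → 0 ('')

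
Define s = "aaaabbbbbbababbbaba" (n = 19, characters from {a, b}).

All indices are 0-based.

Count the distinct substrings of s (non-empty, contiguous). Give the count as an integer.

139

rank | idx | suffix
   0 |  18 | a
   1 |   0 | aaaabbbbbbababbbaba
   2 |   1 | aaabbbbbbababbbaba
   3 |   2 | aabbbbbbababbbaba
   4 |  16 | aba
   5 |  10 | ababbbaba
   6 |  12 | abbbaba
   7 |   3 | abbbbbbababbbaba
   8 |  17 | ba
   9 |  15 | baba
  10 |   9 | bababbbaba
  11 |  11 | babbbaba
  12 |  14 | bbaba
  13 |   8 | bbababbbaba
  14 |  13 | bbbaba
  15 |   7 | bbbababbbaba
  16 |   6 | bbbbababbbaba
  17 |   5 | bbbbbababbbaba
  18 |   4 | bbbbbbababbbaba

SA = [18, 0, 1, 2, 16, 10, 12, 3, 17, 15, 9, 11, 14, 8, 13, 7, 6, 5, 4]
i: (SA[i-1],SA[i]) lcp shared
  1: (18,0) 1 'a'
  2: (0,1) 3 'aaa'
  3: (1,2) 2 'aa'
  4: (2,16) 1 'a'
  5: (16,10) 3 'aba'
  6: (10,12) 2 'ab'
  7: (12,3) 4 'abbb'
  8: (3,17) 0 ''
  9: (17,15) 2 'ba'
  10: (15,9) 4 'baba'
  11: (9,11) 3 'bab'
  12: (11,14) 1 'b'
  13: (14,8) 5 'bbaba'
  14: (8,13) 2 'bb'
  15: (13,7) 6 'bbbaba'
  16: (7,6) 3 'bbb'
  17: (6,5) 4 'bbbb'
  18: (5,4) 5 'bbbbb'

n(n+1)/2 = 19·20/2 = 190
Σ LCP = 0 + 1 + 3 + 2 + 1 + 3 + 2 + 4 + 0 + 2 + 4 + 3 + 1 + 5 + 2 + 6 + 3 + 4 + 5 = 51
distinct = 190 − 51 = 139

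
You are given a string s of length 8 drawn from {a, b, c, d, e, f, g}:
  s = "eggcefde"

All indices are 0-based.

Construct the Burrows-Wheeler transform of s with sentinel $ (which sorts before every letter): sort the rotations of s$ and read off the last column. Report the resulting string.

egfdc$ege

rank  rotation   last
    0  $eggcefde  e
    1  cefde$egg  g
    2  de$eggcef  f
    3  e$eggcefd  d
    4  efde$eggc  c
    5  eggcefde$  $
    6  fde$eggce  e
    7  gcefde$eg  g
    8  ggcefde$e  e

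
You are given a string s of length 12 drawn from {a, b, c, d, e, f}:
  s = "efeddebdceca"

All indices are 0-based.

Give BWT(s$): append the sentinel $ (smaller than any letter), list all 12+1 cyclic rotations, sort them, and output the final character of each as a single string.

aceedbeddcf$e

rank  rotation       last
    0  $efeddebdceca  a
    1  a$efeddebdcec  c
    2  bdceca$efedde  e
    3  ca$efeddebdce  e
    4  ceca$efeddebd  d
    5  dceca$efeddeb  b
    6  ddebdceca$efe  e
    7  debdceca$efed  d
    8  ebdceca$efedd  d
    9  eca$efeddebdc  c
   10  eddebdceca$ef  f
   11  efeddebdceca$  $
   12  feddebdceca$e  e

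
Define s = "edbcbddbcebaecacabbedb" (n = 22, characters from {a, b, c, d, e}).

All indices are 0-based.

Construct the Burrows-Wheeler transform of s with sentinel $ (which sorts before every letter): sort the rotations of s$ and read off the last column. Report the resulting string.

rank  rotation                 last
    0  $edbcbddbcebaecacabbedb  b
    1  abbedb$edbcbddbcebaecac  c
    2  acabbedb$edbcbddbcebaec  c
    3  aecacabbedb$edbcbddbceb  b
    4  b$edbcbddbcebaecacabbed  d
    5  baecacabbedb$edbcbddbce  e
    6  bbedb$edbcbddbcebaecaca  a
    7  bcbddbcebaecacabbedb$ed  d
    8  bcebaecacabbedb$edbcbdd  d
    9  bddbcebaecacabbedb$edbc  c
   10  bedb$edbcbddbcebaecacab  b
   11  cabbedb$edbcbddbcebaeca  a
   12  cacabbedb$edbcbddbcebae  e
   13  cbddbcebaecacabbedb$edb  b
   14  cebaecacabbedb$edbcbddb  b
   15  db$edbcbddbcebaecacabbe  e
   16  dbcbddbcebaecacabbedb$e  e
   17  dbcebaecacabbedb$edbcbd  d
   18  ddbcebaecacabbedb$edbcb  b
   19  ebaecacabbedb$edbcbddbc  c
   20  ecacabbedb$edbcbddbceba  a
   21  edb$edbcbddbcebaecacabb  b
   22  edbcbddbcebaecacabbedb$  $

bccbdeaddcbaebbeedbcab$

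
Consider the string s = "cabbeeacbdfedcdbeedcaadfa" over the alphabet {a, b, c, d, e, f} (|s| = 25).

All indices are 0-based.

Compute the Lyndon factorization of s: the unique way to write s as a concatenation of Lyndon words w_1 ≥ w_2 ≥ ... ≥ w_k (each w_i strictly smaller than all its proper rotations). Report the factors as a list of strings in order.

emit factor 1: 'c' (i=0, period=1)
emit factor 2: 'abbeeacbdfedcdbeedc' (i=1, period=19)
emit factor 3: 'aadf' (i=20, period=4)
emit factor 4: 'a' (i=24, period=1)

["c", "abbeeacbdfedcdbeedc", "aadf", "a"]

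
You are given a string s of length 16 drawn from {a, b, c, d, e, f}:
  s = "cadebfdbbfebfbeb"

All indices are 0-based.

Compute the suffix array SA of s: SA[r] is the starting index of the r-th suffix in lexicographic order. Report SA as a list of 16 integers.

rank→(start, suffix):
  0 → (1, 'adebfdbbfebfbeb')
  1 → (15, 'b')
  2 → (7, 'bbfebfbeb')
  3 → (13, 'beb')
  4 → (11, 'bfbeb')
  5 → (4, 'bfdbbfebfbeb')
  6 → (8, 'bfebfbeb')
  7 → (0, 'cadebfdbbfebfbeb')
  8 → (6, 'dbbfebfbeb')
  9 → (2, 'debfdbbfebfbeb')
  10 → (14, 'eb')
  11 → (10, 'ebfbeb')
  12 → (3, 'ebfdbbfebfbeb')
  13 → (12, 'fbeb')
  14 → (5, 'fdbbfebfbeb')
  15 → (9, 'febfbeb')

[1, 15, 7, 13, 11, 4, 8, 0, 6, 2, 14, 10, 3, 12, 5, 9]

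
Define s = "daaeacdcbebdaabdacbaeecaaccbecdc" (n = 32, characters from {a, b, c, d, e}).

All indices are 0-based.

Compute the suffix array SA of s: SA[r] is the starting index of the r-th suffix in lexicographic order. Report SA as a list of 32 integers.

[12, 23, 1, 13, 16, 24, 4, 2, 19, 18, 10, 14, 8, 27, 31, 22, 17, 7, 26, 25, 29, 5, 11, 0, 15, 30, 6, 3, 9, 21, 28, 20]

rank | idx | suffix
   0 |  12 | aabdacbaeecaaccbecdc
   1 |  23 | aaccbecdc
   2 |   1 | aaeacdcbebdaabdacbaeecaaccbecdc
   3 |  13 | abdacbaeecaaccbecdc
   4 |  16 | acbaeecaaccbecdc
   5 |  24 | accbecdc
   6 |   4 | acdcbebdaabdacbaeecaaccbecdc
   7 |   2 | aeacdcbebdaabdacbaeecaaccbecdc
   8 |  19 | aeecaaccbecdc
   9 |  18 | baeecaaccbecdc
  10 |  10 | bdaabdacbaeecaaccbecdc
  11 |  14 | bdacbaeecaaccbecdc
  12 |   8 | bebdaabdacbaeecaaccbecdc
  13 |  27 | becdc
  14 |  31 | c
  15 |  22 | caaccbecdc
  16 |  17 | cbaeecaaccbecdc
  17 |   7 | cbebdaabdacbaeecaaccbecdc
  18 |  26 | cbecdc
  19 |  25 | ccbecdc
  20 |  29 | cdc
  21 |   5 | cdcbebdaabdacbaeecaaccbecdc
  22 |  11 | daabdacbaeecaaccbecdc
  23 |   0 | daaeacdcbebdaabdacbaeecaaccbecdc
  24 |  15 | dacbaeecaaccbecdc
  25 |  30 | dc
  26 |   6 | dcbebdaabdacbaeecaaccbecdc
  27 |   3 | eacdcbebdaabdacbaeecaaccbecdc
  28 |   9 | ebdaabdacbaeecaaccbecdc
  29 |  21 | ecaaccbecdc
  30 |  28 | ecdc
  31 |  20 | eecaaccbecdc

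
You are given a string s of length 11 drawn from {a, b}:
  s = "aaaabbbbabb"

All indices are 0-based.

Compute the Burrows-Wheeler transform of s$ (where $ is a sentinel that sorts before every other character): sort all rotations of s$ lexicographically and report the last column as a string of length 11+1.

b$aababbabba

rank  rotation      last
    0  $aaaabbbbabb  b
    1  aaaabbbbabb$  $
    2  aaabbbbabb$a  a
    3  aabbbbabb$aa  a
    4  abb$aaaabbbb  b
    5  abbbbabb$aaa  a
    6  b$aaaabbbbab  b
    7  babb$aaaabbb  b
    8  bb$aaaabbbba  a
    9  bbabb$aaaabb  b
   10  bbbabb$aaaab  b
   11  bbbbabb$aaaa  a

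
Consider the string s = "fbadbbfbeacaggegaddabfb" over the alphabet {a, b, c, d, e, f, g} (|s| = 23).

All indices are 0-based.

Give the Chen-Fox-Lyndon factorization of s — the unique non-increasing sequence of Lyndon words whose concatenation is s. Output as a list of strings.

["f", "b", "adbbfbe", "acaggegadd", "abfb"]

emit factor 1: 'f' (i=0, period=1)
emit factor 2: 'b' (i=1, period=1)
emit factor 3: 'adbbfbe' (i=2, period=7)
emit factor 4: 'acaggegadd' (i=9, period=10)
emit factor 5: 'abfb' (i=19, period=4)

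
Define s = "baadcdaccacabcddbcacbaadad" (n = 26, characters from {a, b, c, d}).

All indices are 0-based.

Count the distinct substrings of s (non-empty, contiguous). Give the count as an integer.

314

rank→(start, suffix):
  0 → (21, 'aadad')
  1 → (1, 'aadcdaccacabcddbcacbaadad')
  2 → (11, 'abcddbcacbaadad')
  3 → (9, 'acabcddbcacbaadad')
  4 → (18, 'acbaadad')
  5 → (6, 'accacabcddbcacbaadad')
  6 → (24, 'ad')
  7 → (22, 'adad')
  8 → (2, 'adcdaccacabcddbcacbaadad')
  9 → (20, 'baadad')
  10 → (0, 'baadcdaccacabcddbcacbaadad')
  11 → (16, 'bcacbaadad')
  12 → (12, 'bcddbcacbaadad')
  13 → (10, 'cabcddbcacbaadad')
  14 → (8, 'cacabcddbcacbaadad')
  15 → (17, 'cacbaadad')
  16 → (19, 'cbaadad')
  17 → (7, 'ccacabcddbcacbaadad')
  18 → (4, 'cdaccacabcddbcacbaadad')
  19 → (13, 'cddbcacbaadad')
  20 → (25, 'd')
  21 → (5, 'daccacabcddbcacbaadad')
  22 → (23, 'dad')
  23 → (15, 'dbcacbaadad')
  24 → (3, 'dcdaccacabcddbcacbaadad')
  25 → (14, 'ddbcacbaadad')

SA = [21, 1, 11, 9, 18, 6, 24, 22, 2, 20, 0, 16, 12, 10, 8, 17, 19, 7, 4, 13, 25, 5, 23, 15, 3, 14]
i: (SA[i-1],SA[i]) lcp shared
  1: (21,1) 3 'aad'
  2: (1,11) 1 'a'
  3: (11,9) 1 'a'
  4: (9,18) 2 'ac'
  5: (18,6) 2 'ac'
  6: (6,24) 1 'a'
  7: (24,22) 2 'ad'
  8: (22,2) 2 'ad'
  9: (2,20) 0 ''
  10: (20,0) 4 'baad'
  11: (0,16) 1 'b'
  12: (16,12) 2 'bc'
  13: (12,10) 0 ''
  14: (10,8) 2 'ca'
  15: (8,17) 3 'cac'
  16: (17,19) 1 'c'
  17: (19,7) 1 'c'
  18: (7,4) 1 'c'
  19: (4,13) 2 'cd'
  20: (13,25) 0 ''
  21: (25,5) 1 'd'
  22: (5,23) 2 'da'
  23: (23,15) 1 'd'
  24: (15,3) 1 'd'
  25: (3,14) 1 'd'

n(n+1)/2 = 26·27/2 = 351
Σ LCP = 0 + 3 + 1 + 1 + 2 + 2 + 1 + 2 + 2 + 0 + 4 + 1 + 2 + 0 + 2 + 3 + 1 + 1 + 1 + 2 + 0 + 1 + 2 + 1 + 1 + 1 = 37
distinct = 351 − 37 = 314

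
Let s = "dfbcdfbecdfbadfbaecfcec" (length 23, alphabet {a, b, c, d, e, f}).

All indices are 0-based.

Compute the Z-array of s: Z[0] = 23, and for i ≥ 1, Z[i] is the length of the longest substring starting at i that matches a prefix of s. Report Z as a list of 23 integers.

[23, 0, 0, 0, 3, 0, 0, 0, 0, 3, 0, 0, 0, 3, 0, 0, 0, 0, 0, 0, 0, 0, 0]

Z[0]=23
i=1: fresh scan; Z[1]=0
i=2: fresh scan; Z[2]=0
i=3: fresh scan; Z[3]=0
i=4: fresh scan; Z[4]=3 scan→box=[4,7)
i=5: min(r-i=2, Z[1]=0)=0; Z[5]=0
i=6: min(r-i=1, Z[2]=0)=0; Z[6]=0
i=7: fresh scan; Z[7]=0
i=8: fresh scan; Z[8]=0
i=9: fresh scan; Z[9]=3 scan→box=[9,12)
i=10: min(r-i=2, Z[1]=0)=0; Z[10]=0
i=11: min(r-i=1, Z[2]=0)=0; Z[11]=0
i=12: fresh scan; Z[12]=0
i=13: fresh scan; Z[13]=3 scan→box=[13,16)
i=14: min(r-i=2, Z[1]=0)=0; Z[14]=0
i=15: min(r-i=1, Z[2]=0)=0; Z[15]=0
i=16: fresh scan; Z[16]=0
i=17: fresh scan; Z[17]=0
i=18: fresh scan; Z[18]=0
i=19: fresh scan; Z[19]=0
i=20: fresh scan; Z[20]=0
i=21: fresh scan; Z[21]=0
i=22: fresh scan; Z[22]=0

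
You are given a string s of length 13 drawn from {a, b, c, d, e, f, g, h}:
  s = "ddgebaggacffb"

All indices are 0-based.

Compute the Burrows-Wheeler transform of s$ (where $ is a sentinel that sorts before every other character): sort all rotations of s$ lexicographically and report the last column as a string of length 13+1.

rank  rotation        last
    0  $ddgebaggacffb  b
    1  acffb$ddgebagg  g
    2  aggacffb$ddgeb  b
    3  b$ddgebaggacff  f
    4  baggacffb$ddge  e
    5  cffb$ddgebagga  a
    6  ddgebaggacffb$  $
    7  dgebaggacffb$d  d
    8  ebaggacffb$ddg  g
    9  fb$ddgebaggacf  f
   10  ffb$ddgebaggac  c
   11  gacffb$ddgebag  g
   12  gebaggacffb$dd  d
   13  ggacffb$ddgeba  a

bgbfea$dgfcgda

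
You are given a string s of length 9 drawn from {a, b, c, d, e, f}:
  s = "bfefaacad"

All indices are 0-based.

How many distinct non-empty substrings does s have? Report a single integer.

sorted suffixes:
  #0 SA[0]=4  'aacad'
  #1 SA[1]=5  'acad'
  #2 SA[2]=7  'ad'
  #3 SA[3]=0  'bfefaacad'
  #4 SA[4]=6  'cad'
  #5 SA[5]=8  'd'
  #6 SA[6]=2  'efaacad'
  #7 SA[7]=3  'faacad'
  #8 SA[8]=1  'fefaacad'

SA = [4, 5, 7, 0, 6, 8, 2, 3, 1]
[i] adj suffixes → lcp
  [1] 4/5 → 1 ('a')
  [2] 5/7 → 1 ('a')
  [3] 7/0 → 0 ('')
  [4] 0/6 → 0 ('')
  [5] 6/8 → 0 ('')
  [6] 8/2 → 0 ('')
  [7] 2/3 → 0 ('')
  [8] 3/1 → 1 ('f')

n(n+1)/2 = 9·10/2 = 45
Σ LCP = 0 + 1 + 1 + 0 + 0 + 0 + 0 + 0 + 1 = 3
distinct = 45 − 3 = 42

42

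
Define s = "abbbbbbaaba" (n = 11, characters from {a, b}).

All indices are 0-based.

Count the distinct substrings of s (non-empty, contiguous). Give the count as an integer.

45

sorted suffixes:
  #0 SA[0]=10  'a'
  #1 SA[1]=7  'aaba'
  #2 SA[2]=8  'aba'
  #3 SA[3]=0  'abbbbbbaaba'
  #4 SA[4]=9  'ba'
  #5 SA[5]=6  'baaba'
  #6 SA[6]=5  'bbaaba'
  #7 SA[7]=4  'bbbaaba'
  #8 SA[8]=3  'bbbbaaba'
  #9 SA[9]=2  'bbbbbaaba'
  #10 SA[10]=1  'bbbbbbaaba'

SA = [10, 7, 8, 0, 9, 6, 5, 4, 3, 2, 1]
[i] adj suffixes → lcp
  [1] 10/7 → 1 ('a')
  [2] 7/8 → 1 ('a')
  [3] 8/0 → 2 ('ab')
  [4] 0/9 → 0 ('')
  [5] 9/6 → 2 ('ba')
  [6] 6/5 → 1 ('b')
  [7] 5/4 → 2 ('bb')
  [8] 4/3 → 3 ('bbb')
  [9] 3/2 → 4 ('bbbb')
  [10] 2/1 → 5 ('bbbbb')

n(n+1)/2 = 11·12/2 = 66
Σ LCP = 0 + 1 + 1 + 2 + 0 + 2 + 1 + 2 + 3 + 4 + 5 = 21
distinct = 66 − 21 = 45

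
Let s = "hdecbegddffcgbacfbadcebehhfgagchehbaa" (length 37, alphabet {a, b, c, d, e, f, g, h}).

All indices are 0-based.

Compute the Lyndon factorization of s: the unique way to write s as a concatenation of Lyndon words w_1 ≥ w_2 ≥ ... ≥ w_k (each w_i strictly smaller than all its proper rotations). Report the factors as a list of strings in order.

["h", "de", "c", "begddffcg", "b", "acfbadcebehhfgagchehb", "a", "a"]

emit factor 1: 'h' (i=0, period=1)
emit factor 2: 'de' (i=1, period=2)
emit factor 3: 'c' (i=3, period=1)
emit factor 4: 'begddffcg' (i=4, period=9)
emit factor 5: 'b' (i=13, period=1)
emit factor 6: 'acfbadcebehhfgagchehb' (i=14, period=21)
emit factor 7: 'a' (i=35, period=1)
emit factor 8: 'a' (i=36, period=1)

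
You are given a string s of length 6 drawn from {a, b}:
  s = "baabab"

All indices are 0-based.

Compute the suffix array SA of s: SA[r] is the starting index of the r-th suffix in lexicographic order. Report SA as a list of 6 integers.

rank | idx | suffix
   0 |   1 | aabab
   1 |   4 | ab
   2 |   2 | abab
   3 |   5 | b
   4 |   0 | baabab
   5 |   3 | bab

[1, 4, 2, 5, 0, 3]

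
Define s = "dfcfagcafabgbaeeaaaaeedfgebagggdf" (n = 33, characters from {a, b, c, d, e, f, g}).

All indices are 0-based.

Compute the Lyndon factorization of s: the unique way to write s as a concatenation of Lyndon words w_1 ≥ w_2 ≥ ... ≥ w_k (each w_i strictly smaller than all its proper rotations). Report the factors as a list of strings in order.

["df", "cf", "agc", "af", "abgbaee", "aaaaeedfgebagggdf"]

emit factor 1: 'df' (i=0, period=2)
emit factor 2: 'cf' (i=2, period=2)
emit factor 3: 'agc' (i=4, period=3)
emit factor 4: 'af' (i=7, period=2)
emit factor 5: 'abgbaee' (i=9, period=7)
emit factor 6: 'aaaaeedfgebagggdf' (i=16, period=17)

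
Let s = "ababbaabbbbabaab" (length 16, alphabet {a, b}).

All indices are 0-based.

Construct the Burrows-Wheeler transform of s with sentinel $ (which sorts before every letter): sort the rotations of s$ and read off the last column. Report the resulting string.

bbbab$baaabbaabba

rank  rotation           last
    0  $ababbaabbbbabaab  b
    1  aab$ababbaabbbbab  b
    2  aabbbbabaab$ababb  b
    3  ab$ababbaabbbbaba  a
    4  abaab$ababbaabbbb  b
    5  ababbaabbbbabaab$  $
    6  abbaabbbbabaab$ab  b
    7  abbbbabaab$ababba  a
    8  b$ababbaabbbbabaa  a
    9  baab$ababbaabbbba  a
   10  baabbbbabaab$abab  b
   11  babaab$ababbaabbb  b
   12  babbaabbbbabaab$a  a
   13  bbaabbbbabaab$aba  a
   14  bbabaab$ababbaabb  b
   15  bbbabaab$ababbaab  b
   16  bbbbabaab$ababbaa  a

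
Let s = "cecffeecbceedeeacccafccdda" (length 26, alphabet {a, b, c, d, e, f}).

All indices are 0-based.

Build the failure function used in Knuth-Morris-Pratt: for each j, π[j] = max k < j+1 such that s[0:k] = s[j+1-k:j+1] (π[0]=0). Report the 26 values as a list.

[0, 0, 1, 0, 0, 0, 0, 1, 0, 1, 2, 0, 0, 0, 0, 0, 1, 1, 1, 0, 0, 1, 1, 0, 0, 0]

π[0] = 0
j=1 s[j]='e': π[1]=0 (border '')
j=2 s[j]='c': π[2]=1 (border 'c')
j=3 s[j]='f': k: 1→0; π[3]=0 (border '')
j=4 s[j]='f': π[4]=0 (border '')
j=5 s[j]='e': π[5]=0 (border '')
j=6 s[j]='e': π[6]=0 (border '')
j=7 s[j]='c': π[7]=1 (border 'c')
j=8 s[j]='b': k: 1→0; π[8]=0 (border '')
j=9 s[j]='c': π[9]=1 (border 'c')
j=10 s[j]='e': π[10]=2 (border 'ce')
j=11 s[j]='e': k: 2→0; π[11]=0 (border '')
j=12 s[j]='d': π[12]=0 (border '')
j=13 s[j]='e': π[13]=0 (border '')
j=14 s[j]='e': π[14]=0 (border '')
j=15 s[j]='a': π[15]=0 (border '')
j=16 s[j]='c': π[16]=1 (border 'c')
j=17 s[j]='c': k: 1→0; π[17]=1 (border 'c')
j=18 s[j]='c': k: 1→0; π[18]=1 (border 'c')
j=19 s[j]='a': k: 1→0; π[19]=0 (border '')
j=20 s[j]='f': π[20]=0 (border '')
j=21 s[j]='c': π[21]=1 (border 'c')
j=22 s[j]='c': k: 1→0; π[22]=1 (border 'c')
j=23 s[j]='d': k: 1→0; π[23]=0 (border '')
j=24 s[j]='d': π[24]=0 (border '')
j=25 s[j]='a': π[25]=0 (border '')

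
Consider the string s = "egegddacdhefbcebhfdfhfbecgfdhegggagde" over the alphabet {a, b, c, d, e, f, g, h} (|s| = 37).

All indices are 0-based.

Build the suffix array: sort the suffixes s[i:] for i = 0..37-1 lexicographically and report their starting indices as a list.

sorted suffixes:
  #0 SA[0]=6  'acdhefbcebhfdfhfbecgfdhegggagde'
  #1 SA[1]=33  'agde'
  #2 SA[2]=12  'bcebhfdfhfbecgfdhegggagde'
  #3 SA[3]=22  'becgfdhegggagde'
  #4 SA[4]=15  'bhfdfhfbecgfdhegggagde'
  #5 SA[5]=7  'cdhefbcebhfdfhfbecgfdhegggagde'
  #6 SA[6]=13  'cebhfdfhfbecgfdhegggagde'
  #7 SA[7]=24  'cgfdhegggagde'
  #8 SA[8]=5  'dacdhefbcebhfdfhfbecgfdhegggagde'
  #9 SA[9]=4  'ddacdhefbcebhfdfhfbecgfdhegggagde'
  #10 SA[10]=35  'de'
  #11 SA[11]=18  'dfhfbecgfdhegggagde'
  #12 SA[12]=8  'dhefbcebhfdfhfbecgfdhegggagde'
  #13 SA[13]=27  'dhegggagde'
  #14 SA[14]=36  'e'
  #15 SA[15]=14  'ebhfdfhfbecgfdhegggagde'
  #16 SA[16]=23  'ecgfdhegggagde'
  #17 SA[17]=10  'efbcebhfdfhfbecgfdhegggagde'
  #18 SA[18]=2  'egddacdhefbcebhfdfhfbecgfdhegggagde'
  #19 SA[19]=0  'egegddacdhefbcebhfdfhfbecgfdhegggagde'
  #20 SA[20]=29  'egggagde'
  #21 SA[21]=11  'fbcebhfdfhfbecgfdhegggagde'
  #22 SA[22]=21  'fbecgfdhegggagde'
  #23 SA[23]=17  'fdfhfbecgfdhegggagde'
  #24 SA[24]=26  'fdhegggagde'
  #25 SA[25]=19  'fhfbecgfdhegggagde'
  #26 SA[26]=32  'gagde'
  #27 SA[27]=3  'gddacdhefbcebhfdfhfbecgfdhegggagde'
  #28 SA[28]=34  'gde'
  #29 SA[29]=1  'gegddacdhefbcebhfdfhfbecgfdhegggagde'
  #30 SA[30]=25  'gfdhegggagde'
  #31 SA[31]=31  'ggagde'
  #32 SA[32]=30  'gggagde'
  #33 SA[33]=9  'hefbcebhfdfhfbecgfdhegggagde'
  #34 SA[34]=28  'hegggagde'
  #35 SA[35]=20  'hfbecgfdhegggagde'
  #36 SA[36]=16  'hfdfhfbecgfdhegggagde'

[6, 33, 12, 22, 15, 7, 13, 24, 5, 4, 35, 18, 8, 27, 36, 14, 23, 10, 2, 0, 29, 11, 21, 17, 26, 19, 32, 3, 34, 1, 25, 31, 30, 9, 28, 20, 16]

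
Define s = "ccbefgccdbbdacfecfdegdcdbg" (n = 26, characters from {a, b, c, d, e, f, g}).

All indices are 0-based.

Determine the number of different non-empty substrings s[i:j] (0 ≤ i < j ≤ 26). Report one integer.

327

sorted suffixes:
  #0 SA[0]=12  'acfecfdegdcdbg'
  #1 SA[1]=9  'bbdacfecfdegdcdbg'
  #2 SA[2]=10  'bdacfecfdegdcdbg'
  #3 SA[3]=2  'befgccdbbdacfecfdegdcdbg'
  #4 SA[4]=24  'bg'
  #5 SA[5]=1  'cbefgccdbbdacfecfdegdcdbg'
  #6 SA[6]=0  'ccbefgccdbbdacfecfdegdcdbg'
  #7 SA[7]=6  'ccdbbdacfecfdegdcdbg'
  #8 SA[8]=7  'cdbbdacfecfdegdcdbg'
  #9 SA[9]=22  'cdbg'
  #10 SA[10]=16  'cfdegdcdbg'
  #11 SA[11]=13  'cfecfdegdcdbg'
  #12 SA[12]=11  'dacfecfdegdcdbg'
  #13 SA[13]=8  'dbbdacfecfdegdcdbg'
  #14 SA[14]=23  'dbg'
  #15 SA[15]=21  'dcdbg'
  #16 SA[16]=18  'degdcdbg'
  #17 SA[17]=15  'ecfdegdcdbg'
  #18 SA[18]=3  'efgccdbbdacfecfdegdcdbg'
  #19 SA[19]=19  'egdcdbg'
  #20 SA[20]=17  'fdegdcdbg'
  #21 SA[21]=14  'fecfdegdcdbg'
  #22 SA[22]=4  'fgccdbbdacfecfdegdcdbg'
  #23 SA[23]=25  'g'
  #24 SA[24]=5  'gccdbbdacfecfdegdcdbg'
  #25 SA[25]=20  'gdcdbg'

SA = [12, 9, 10, 2, 24, 1, 0, 6, 7, 22, 16, 13, 11, 8, 23, 21, 18, 15, 3, 19, 17, 14, 4, 25, 5, 20]
[i] adj suffixes → lcp
  [1] 12/9 → 0 ('')
  [2] 9/10 → 1 ('b')
  [3] 10/2 → 1 ('b')
  [4] 2/24 → 1 ('b')
  [5] 24/1 → 0 ('')
  [6] 1/0 → 1 ('c')
  [7] 0/6 → 2 ('cc')
  [8] 6/7 → 1 ('c')
  [9] 7/22 → 3 ('cdb')
  [10] 22/16 → 1 ('c')
  [11] 16/13 → 2 ('cf')
  [12] 13/11 → 0 ('')
  [13] 11/8 → 1 ('d')
  [14] 8/23 → 2 ('db')
  [15] 23/21 → 1 ('d')
  [16] 21/18 → 1 ('d')
  [17] 18/15 → 0 ('')
  [18] 15/3 → 1 ('e')
  [19] 3/19 → 1 ('e')
  [20] 19/17 → 0 ('')
  [21] 17/14 → 1 ('f')
  [22] 14/4 → 1 ('f')
  [23] 4/25 → 0 ('')
  [24] 25/5 → 1 ('g')
  [25] 5/20 → 1 ('g')

n(n+1)/2 = 26·27/2 = 351
Σ LCP = 0 + 0 + 1 + 1 + 1 + 0 + 1 + 2 + 1 + 3 + 1 + 2 + 0 + 1 + 2 + 1 + 1 + 0 + 1 + 1 + 0 + 1 + 1 + 0 + 1 + 1 = 24
distinct = 351 − 24 = 327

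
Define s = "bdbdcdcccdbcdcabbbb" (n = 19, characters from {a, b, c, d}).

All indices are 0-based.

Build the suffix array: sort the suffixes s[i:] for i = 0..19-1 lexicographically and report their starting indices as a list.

sorted suffixes:
  #0 SA[0]=14  'abbbb'
  #1 SA[1]=18  'b'
  #2 SA[2]=17  'bb'
  #3 SA[3]=16  'bbb'
  #4 SA[4]=15  'bbbb'
  #5 SA[5]=10  'bcdcabbbb'
  #6 SA[6]=0  'bdbdcdcccdbcdcabbbb'
  #7 SA[7]=2  'bdcdcccdbcdcabbbb'
  #8 SA[8]=13  'cabbbb'
  #9 SA[9]=6  'cccdbcdcabbbb'
  #10 SA[10]=7  'ccdbcdcabbbb'
  #11 SA[11]=8  'cdbcdcabbbb'
  #12 SA[12]=11  'cdcabbbb'
  #13 SA[13]=4  'cdcccdbcdcabbbb'
  #14 SA[14]=9  'dbcdcabbbb'
  #15 SA[15]=1  'dbdcdcccdbcdcabbbb'
  #16 SA[16]=12  'dcabbbb'
  #17 SA[17]=5  'dcccdbcdcabbbb'
  #18 SA[18]=3  'dcdcccdbcdcabbbb'

[14, 18, 17, 16, 15, 10, 0, 2, 13, 6, 7, 8, 11, 4, 9, 1, 12, 5, 3]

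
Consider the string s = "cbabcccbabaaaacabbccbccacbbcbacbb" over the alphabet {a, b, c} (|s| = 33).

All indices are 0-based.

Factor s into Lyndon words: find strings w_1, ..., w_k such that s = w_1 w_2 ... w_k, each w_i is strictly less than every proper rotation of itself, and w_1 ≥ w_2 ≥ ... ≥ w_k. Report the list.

["c", "b", "abcccb", "ab", "aaaacabbccbccacbbcbacbb"]

emit factor 1: 'c' (i=0, period=1)
emit factor 2: 'b' (i=1, period=1)
emit factor 3: 'abcccb' (i=2, period=6)
emit factor 4: 'ab' (i=8, period=2)
emit factor 5: 'aaaacabbccbccacbbcbacbb' (i=10, period=23)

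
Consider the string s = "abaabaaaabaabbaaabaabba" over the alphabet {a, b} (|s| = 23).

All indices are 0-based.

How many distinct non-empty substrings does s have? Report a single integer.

rank→(start, suffix):
  0 → (22, 'a')
  1 → (5, 'aaaabaabbaaabaabba')
  2 → (14, 'aaabaabba')
  3 → (6, 'aaabaabbaaabaabba')
  4 → (2, 'aabaaaabaabbaaabaabba')
  5 → (15, 'aabaabba')
  6 → (7, 'aabaabbaaabaabba')
  7 → (18, 'aabba')
  8 → (10, 'aabbaaabaabba')
  9 → (3, 'abaaaabaabbaaabaabba')
  10 → (0, 'abaabaaaabaabbaaabaabba')
  11 → (16, 'abaabba')
  12 → (8, 'abaabbaaabaabba')
  13 → (19, 'abba')
  14 → (11, 'abbaaabaabba')
  15 → (21, 'ba')
  16 → (4, 'baaaabaabbaaabaabba')
  17 → (13, 'baaabaabba')
  18 → (1, 'baabaaaabaabbaaabaabba')
  19 → (17, 'baabba')
  20 → (9, 'baabbaaabaabba')
  21 → (20, 'bba')
  22 → (12, 'bbaaabaabba')

SA = [22, 5, 14, 6, 2, 15, 7, 18, 10, 3, 0, 16, 8, 19, 11, 21, 4, 13, 1, 17, 9, 20, 12]
i: (SA[i-1],SA[i]) lcp shared
  1: (22,5) 1 'a'
  2: (5,14) 3 'aaa'
  3: (14,6) 9 'aaabaabba'
  4: (6,2) 2 'aa'
  5: (2,15) 5 'aabaa'
  6: (15,7) 8 'aabaabba'
  7: (7,18) 3 'aab'
  8: (18,10) 5 'aabba'
  9: (10,3) 1 'a'
  10: (3,0) 4 'abaa'
  11: (0,16) 5 'abaab'
  12: (16,8) 7 'abaabba'
  13: (8,19) 2 'ab'
  14: (19,11) 4 'abba'
  15: (11,21) 0 ''
  16: (21,4) 2 'ba'
  17: (4,13) 4 'baaa'
  18: (13,1) 3 'baa'
  19: (1,17) 4 'baab'
  20: (17,9) 6 'baabba'
  21: (9,20) 1 'b'
  22: (20,12) 3 'bba'

n(n+1)/2 = 23·24/2 = 276
Σ LCP = 0 + 1 + 3 + 9 + 2 + 5 + 8 + 3 + 5 + 1 + 4 + 5 + 7 + 2 + 4 + 0 + 2 + 4 + 3 + 4 + 6 + 1 + 3 = 82
distinct = 276 − 82 = 194

194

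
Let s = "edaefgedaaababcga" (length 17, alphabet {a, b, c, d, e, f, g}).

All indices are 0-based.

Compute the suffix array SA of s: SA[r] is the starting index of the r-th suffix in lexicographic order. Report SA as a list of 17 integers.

[16, 8, 9, 10, 12, 2, 11, 13, 14, 7, 1, 6, 0, 3, 4, 15, 5]

rank→(start, suffix):
  0 → (16, 'a')
  1 → (8, 'aaababcga')
  2 → (9, 'aababcga')
  3 → (10, 'ababcga')
  4 → (12, 'abcga')
  5 → (2, 'aefgedaaababcga')
  6 → (11, 'babcga')
  7 → (13, 'bcga')
  8 → (14, 'cga')
  9 → (7, 'daaababcga')
  10 → (1, 'daefgedaaababcga')
  11 → (6, 'edaaababcga')
  12 → (0, 'edaefgedaaababcga')
  13 → (3, 'efgedaaababcga')
  14 → (4, 'fgedaaababcga')
  15 → (15, 'ga')
  16 → (5, 'gedaaababcga')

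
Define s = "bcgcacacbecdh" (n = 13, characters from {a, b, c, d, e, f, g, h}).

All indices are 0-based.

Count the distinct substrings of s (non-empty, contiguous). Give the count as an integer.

rank | idx | suffix
   0 |   4 | acacbecdh
   1 |   6 | acbecdh
   2 |   0 | bcgcacacbecdh
   3 |   8 | becdh
   4 |   3 | cacacbecdh
   5 |   5 | cacbecdh
   6 |   7 | cbecdh
   7 |  10 | cdh
   8 |   1 | cgcacacbecdh
   9 |  11 | dh
  10 |   9 | ecdh
  11 |   2 | gcacacbecdh
  12 |  12 | h

SA = [4, 6, 0, 8, 3, 5, 7, 10, 1, 11, 9, 2, 12]
[i] adj suffixes → lcp
  [1] 4/6 → 2 ('ac')
  [2] 6/0 → 0 ('')
  [3] 0/8 → 1 ('b')
  [4] 8/3 → 0 ('')
  [5] 3/5 → 3 ('cac')
  [6] 5/7 → 1 ('c')
  [7] 7/10 → 1 ('c')
  [8] 10/1 → 1 ('c')
  [9] 1/11 → 0 ('')
  [10] 11/9 → 0 ('')
  [11] 9/2 → 0 ('')
  [12] 2/12 → 0 ('')

n(n+1)/2 = 13·14/2 = 91
Σ LCP = 0 + 2 + 0 + 1 + 0 + 3 + 1 + 1 + 1 + 0 + 0 + 0 + 0 = 9
distinct = 91 − 9 = 82

82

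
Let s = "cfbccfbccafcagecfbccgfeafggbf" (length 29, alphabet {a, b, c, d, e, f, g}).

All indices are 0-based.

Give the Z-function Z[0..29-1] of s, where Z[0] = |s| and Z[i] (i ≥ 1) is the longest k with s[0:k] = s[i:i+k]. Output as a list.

Z[0]=29
i=1: outside box; Z[1]=0
i=2: outside box; Z[2]=0
i=3: outside box; Z[3]=1 scan→box=[3,4)
i=4: outside box; Z[4]=5 scan→box=[4,9)
i=5: min(r-i=4, Z[1]=0)=0; Z[5]=0
i=6: min(r-i=3, Z[2]=0)=0; Z[6]=0
i=7: min(r-i=2, Z[3]=1)=1; Z[7]=1
i=8: min(r-i=1, Z[4]=5)=1; Z[8]=1
i=9: outside box; Z[9]=0
i=10: outside box; Z[10]=0
i=11: outside box; Z[11]=1 scan→box=[11,12)
i=12: outside box; Z[12]=0
i=13: outside box; Z[13]=0
i=14: outside box; Z[14]=0
i=15: outside box; Z[15]=5 scan→box=[15,20)
i=16: min(r-i=4, Z[1]=0)=0; Z[16]=0
i=17: min(r-i=3, Z[2]=0)=0; Z[17]=0
i=18: min(r-i=2, Z[3]=1)=1; Z[18]=1
i=19: min(r-i=1, Z[4]=5)=1; Z[19]=1
i=20: outside box; Z[20]=0
i=21: outside box; Z[21]=0
i=22: outside box; Z[22]=0
i=23: outside box; Z[23]=0
i=24: outside box; Z[24]=0
i=25: outside box; Z[25]=0
i=26: outside box; Z[26]=0
i=27: outside box; Z[27]=0
i=28: outside box; Z[28]=0

[29, 0, 0, 1, 5, 0, 0, 1, 1, 0, 0, 1, 0, 0, 0, 5, 0, 0, 1, 1, 0, 0, 0, 0, 0, 0, 0, 0, 0]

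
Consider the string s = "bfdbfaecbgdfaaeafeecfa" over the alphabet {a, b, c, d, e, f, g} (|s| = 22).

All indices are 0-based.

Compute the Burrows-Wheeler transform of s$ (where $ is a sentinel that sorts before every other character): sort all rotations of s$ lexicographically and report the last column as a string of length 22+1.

affafed$ceefgaaefcdbbab

rank  rotation                 last
    0  $bfdbfaecbgdfaaeafeecfa  a
    1  a$bfdbfaecbgdfaaeafeecf  f
    2  aaeafeecfa$bfdbfaecbgdf  f
    3  aeafeecfa$bfdbfaecbgdfa  a
    4  aecbgdfaaeafeecfa$bfdbf  f
    5  afeecfa$bfdbfaecbgdfaae  e
    6  bfaecbgdfaaeafeecfa$bfd  d
    7  bfdbfaecbgdfaaeafeecfa$  $
    8  bgdfaaeafeecfa$bfdbfaec  c
    9  cbgdfaaeafeecfa$bfdbfae  e
   10  cfa$bfdbfaecbgdfaaeafee  e
   11  dbfaecbgdfaaeafeecfa$bf  f
   12  dfaaeafeecfa$bfdbfaecbg  g
   13  eafeecfa$bfdbfaecbgdfaa  a
   14  ecbgdfaaeafeecfa$bfdbfa  a
   15  ecfa$bfdbfaecbgdfaaeafe  e
   16  eecfa$bfdbfaecbgdfaaeaf  f
   17  fa$bfdbfaecbgdfaaeafeec  c
   18  faaeafeecfa$bfdbfaecbgd  d
   19  faecbgdfaaeafeecfa$bfdb  b
   20  fdbfaecbgdfaaeafeecfa$b  b
   21  feecfa$bfdbfaecbgdfaaea  a
   22  gdfaaeafeecfa$bfdbfaecb  b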